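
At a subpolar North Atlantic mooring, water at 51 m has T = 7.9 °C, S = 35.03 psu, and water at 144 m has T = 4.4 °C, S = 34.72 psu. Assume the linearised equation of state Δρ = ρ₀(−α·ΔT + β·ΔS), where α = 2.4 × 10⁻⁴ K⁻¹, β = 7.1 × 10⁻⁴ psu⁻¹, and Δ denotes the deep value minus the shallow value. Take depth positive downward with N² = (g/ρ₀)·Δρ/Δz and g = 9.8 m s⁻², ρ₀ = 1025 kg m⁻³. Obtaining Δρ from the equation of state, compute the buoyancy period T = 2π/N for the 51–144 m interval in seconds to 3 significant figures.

777 s

ΔT = -3.5 K, ΔS = -0.31 psu (deep − shallow).
Δρ/ρ₀ = −αΔT + βΔS = 8.40 × 10⁻⁴ − 2.201 × 10⁻⁴ = 6.199 × 10⁻⁴, so Δρ ≈ 0.6354 kg m⁻³.
N² = (g/ρ₀)·Δρ/Δz = g·(Δρ/ρ₀)/Δz = 9.8 × 6.199 × 10⁻⁴ / 93 = 6.5323 × 10⁻⁵ s⁻².
N = √(6.5323 × 10⁻⁵) = 8.0823 × 10⁻³ rad s⁻¹ → T = 2π/N = 777.40 s ≈ 777 s.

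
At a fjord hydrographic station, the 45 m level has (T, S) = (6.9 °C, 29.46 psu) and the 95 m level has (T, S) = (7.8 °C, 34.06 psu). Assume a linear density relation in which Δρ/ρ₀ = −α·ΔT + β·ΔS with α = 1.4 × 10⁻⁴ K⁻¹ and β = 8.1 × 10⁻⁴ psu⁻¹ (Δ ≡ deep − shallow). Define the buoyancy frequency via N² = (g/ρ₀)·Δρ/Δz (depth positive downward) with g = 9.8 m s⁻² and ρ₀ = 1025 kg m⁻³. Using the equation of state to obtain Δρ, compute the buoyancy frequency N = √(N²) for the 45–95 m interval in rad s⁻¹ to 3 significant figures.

ΔT = +0.9 K, ΔS = +4.60 psu (deep − shallow).
Δρ/ρ₀ = −αΔT + βΔS = -1.26 × 10⁻⁴ + 3.726 × 10⁻³ = 3.60 × 10⁻³, so Δρ ≈ 3.690 kg m⁻³.
N² = (g/ρ₀)·Δρ/Δz = g·(Δρ/ρ₀)/Δz = 9.8 × 3.60 × 10⁻³ / 50 = 7.0560 × 10⁻⁴ s⁻².
N = √(7.0560 × 10⁻⁴) = 0.026563 rad s⁻¹ ≈ 0.0266 rad s⁻¹.

0.0266 rad s⁻¹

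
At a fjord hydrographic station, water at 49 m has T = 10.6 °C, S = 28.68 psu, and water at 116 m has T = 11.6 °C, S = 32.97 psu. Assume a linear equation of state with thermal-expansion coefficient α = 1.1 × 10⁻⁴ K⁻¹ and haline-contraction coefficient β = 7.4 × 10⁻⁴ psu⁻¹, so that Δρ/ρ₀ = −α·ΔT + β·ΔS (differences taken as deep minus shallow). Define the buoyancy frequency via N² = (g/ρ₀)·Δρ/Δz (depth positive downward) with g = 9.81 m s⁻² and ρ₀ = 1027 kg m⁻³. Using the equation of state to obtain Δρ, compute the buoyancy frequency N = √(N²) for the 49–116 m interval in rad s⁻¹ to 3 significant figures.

0.0212 rad s⁻¹

ΔT = +1.0 K, ΔS = +4.29 psu (deep − shallow).
Δρ/ρ₀ = −αΔT + βΔS = -1.10 × 10⁻⁴ + 3.1746 × 10⁻³ = 3.0646 × 10⁻³, so Δρ ≈ 3.147 kg m⁻³.
N² = (g/ρ₀)·Δρ/Δz = g·(Δρ/ρ₀)/Δz = 9.81 × 3.0646 × 10⁻³ / 67 = 4.4871 × 10⁻⁴ s⁻².
N = √(4.4871 × 10⁻⁴) = 0.021183 rad s⁻¹ ≈ 0.0212 rad s⁻¹.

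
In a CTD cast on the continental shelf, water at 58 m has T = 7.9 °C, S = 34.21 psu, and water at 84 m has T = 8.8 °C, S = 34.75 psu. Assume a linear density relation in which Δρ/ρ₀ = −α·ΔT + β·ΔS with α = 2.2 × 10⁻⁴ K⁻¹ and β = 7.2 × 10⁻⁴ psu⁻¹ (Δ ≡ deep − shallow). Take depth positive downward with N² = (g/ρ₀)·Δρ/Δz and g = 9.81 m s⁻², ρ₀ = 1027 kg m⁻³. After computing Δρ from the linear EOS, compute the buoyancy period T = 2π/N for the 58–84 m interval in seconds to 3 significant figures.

741 s

ΔT = +0.9 K, ΔS = +0.54 psu (deep − shallow).
Δρ/ρ₀ = −αΔT + βΔS = -1.98 × 10⁻⁴ + 3.888 × 10⁻⁴ = 1.908 × 10⁻⁴, so Δρ ≈ 0.1960 kg m⁻³.
N² = (g/ρ₀)·Δρ/Δz = g·(Δρ/ρ₀)/Δz = 9.81 × 1.908 × 10⁻⁴ / 26 = 7.1990 × 10⁻⁵ s⁻².
N = √(7.1990 × 10⁻⁵) = 8.4847 × 10⁻³ rad s⁻¹ → T = 2π/N = 740.53 s ≈ 741 s.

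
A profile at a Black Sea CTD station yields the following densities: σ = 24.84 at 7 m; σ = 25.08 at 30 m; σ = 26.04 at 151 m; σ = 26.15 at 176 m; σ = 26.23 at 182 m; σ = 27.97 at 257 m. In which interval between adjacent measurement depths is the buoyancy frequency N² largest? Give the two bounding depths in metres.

Compute the density gradient over each adjacent pair:
  7–30 m: Δρ/Δz = 0.24/23 = 0.010 kg m⁻⁴
  30–151 m: Δρ/Δz = 0.96/121 = 7.9 × 10⁻³ kg m⁻⁴
  151–176 m: Δρ/Δz = 0.11/25 = 4.4 × 10⁻³ kg m⁻⁴
  176–182 m: Δρ/Δz = 0.08/6 = 0.013 kg m⁻⁴
  182–257 m: Δρ/Δz = 1.74/75 = 0.023 kg m⁻⁴
The largest gradient is in the 182–257 m interval — the pycnocline.

182–257 m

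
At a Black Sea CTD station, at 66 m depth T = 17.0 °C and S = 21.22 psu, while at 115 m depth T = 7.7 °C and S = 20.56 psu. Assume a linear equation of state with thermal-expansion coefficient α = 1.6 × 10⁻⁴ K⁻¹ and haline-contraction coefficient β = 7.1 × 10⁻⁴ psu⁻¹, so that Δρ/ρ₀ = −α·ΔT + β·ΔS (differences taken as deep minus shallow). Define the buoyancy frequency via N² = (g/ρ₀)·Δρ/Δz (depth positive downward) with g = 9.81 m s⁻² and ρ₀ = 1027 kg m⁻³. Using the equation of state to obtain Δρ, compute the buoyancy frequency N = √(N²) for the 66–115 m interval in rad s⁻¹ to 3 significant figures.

0.0143 rad s⁻¹

ΔT = -9.3 K, ΔS = -0.66 psu (deep − shallow).
Δρ/ρ₀ = −αΔT + βΔS = 1.488 × 10⁻³ − 4.686 × 10⁻⁴ = 1.0194 × 10⁻³, so Δρ ≈ 1.047 kg m⁻³.
N² = (g/ρ₀)·Δρ/Δz = g·(Δρ/ρ₀)/Δz = 9.81 × 1.0194 × 10⁻³ / 49 = 2.0409 × 10⁻⁴ s⁻².
N = √(2.0409 × 10⁻⁴) = 0.014286 rad s⁻¹ ≈ 0.0143 rad s⁻¹.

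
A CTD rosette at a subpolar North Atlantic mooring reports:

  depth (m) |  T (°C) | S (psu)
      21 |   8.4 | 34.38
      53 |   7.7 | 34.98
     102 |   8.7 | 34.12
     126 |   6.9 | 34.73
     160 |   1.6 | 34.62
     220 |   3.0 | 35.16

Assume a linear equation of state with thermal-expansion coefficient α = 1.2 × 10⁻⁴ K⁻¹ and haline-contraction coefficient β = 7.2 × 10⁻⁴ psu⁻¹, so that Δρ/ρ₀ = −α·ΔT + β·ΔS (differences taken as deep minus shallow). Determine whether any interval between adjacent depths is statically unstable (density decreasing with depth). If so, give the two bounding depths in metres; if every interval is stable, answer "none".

53–102 m

Evaluate Δρ/ρ₀ = −αΔT + βΔS across each adjacent pair:
  21–53 m: −αΔT+βΔS = −(1.2 × 10⁻⁴)(-0.7)+(7.2 × 10⁻⁴)(+0.60) = 5.2 × 10⁻⁴ → stable
  53–102 m: −αΔT+βΔS = −(1.2 × 10⁻⁴)(+1.0)+(7.2 × 10⁻⁴)(-0.86) = -7.4 × 10⁻⁴ → UNSTABLE
  102–126 m: −αΔT+βΔS = −(1.2 × 10⁻⁴)(-1.8)+(7.2 × 10⁻⁴)(+0.61) = 6.6 × 10⁻⁴ → stable
  126–160 m: −αΔT+βΔS = −(1.2 × 10⁻⁴)(-5.3)+(7.2 × 10⁻⁴)(-0.11) = 5.6 × 10⁻⁴ → stable
  160–220 m: −αΔT+βΔS = −(1.2 × 10⁻⁴)(+1.4)+(7.2 × 10⁻⁴)(+0.54) = 2.2 × 10⁻⁴ → stable
The 53–102 m interval has Δρ < 0: lighter water underlies denser water.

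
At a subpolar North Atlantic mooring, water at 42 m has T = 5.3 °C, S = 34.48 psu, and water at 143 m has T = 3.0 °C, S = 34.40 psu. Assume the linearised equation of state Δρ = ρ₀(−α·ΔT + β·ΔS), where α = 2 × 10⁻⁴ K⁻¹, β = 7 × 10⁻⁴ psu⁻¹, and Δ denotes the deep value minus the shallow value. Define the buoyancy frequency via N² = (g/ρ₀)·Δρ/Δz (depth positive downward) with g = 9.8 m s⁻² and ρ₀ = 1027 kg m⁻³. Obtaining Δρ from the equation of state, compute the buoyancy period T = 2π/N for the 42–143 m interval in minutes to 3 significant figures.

ΔT = -2.3 K, ΔS = -0.08 psu (deep − shallow).
Δρ/ρ₀ = −αΔT + βΔS = 4.60 × 10⁻⁴ − 5.60 × 10⁻⁵ = 4.04 × 10⁻⁴, so Δρ ≈ 0.4149 kg m⁻³.
N² = (g/ρ₀)·Δρ/Δz = g·(Δρ/ρ₀)/Δz = 9.8 × 4.04 × 10⁻⁴ / 101 = 3.9200 × 10⁻⁵ s⁻².
N = √(3.9200 × 10⁻⁵) = 6.2610 × 10⁻³ rad s⁻¹ → T = 2π/N = 1.0035 × 10³ s = 16.725 min ≈ 16.7 min.

16.7 min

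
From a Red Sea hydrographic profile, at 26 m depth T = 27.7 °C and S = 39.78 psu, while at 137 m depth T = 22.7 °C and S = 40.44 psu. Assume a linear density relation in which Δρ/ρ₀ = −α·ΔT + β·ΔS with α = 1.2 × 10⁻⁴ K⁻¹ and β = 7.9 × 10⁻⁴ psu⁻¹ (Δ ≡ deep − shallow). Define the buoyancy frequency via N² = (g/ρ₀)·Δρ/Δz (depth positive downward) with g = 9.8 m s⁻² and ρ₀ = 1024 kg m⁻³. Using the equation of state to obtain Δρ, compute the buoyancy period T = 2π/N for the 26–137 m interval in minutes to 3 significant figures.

ΔT = -5.0 K, ΔS = +0.66 psu (deep − shallow).
Δρ/ρ₀ = −αΔT + βΔS = 6.00 × 10⁻⁴ + 5.214 × 10⁻⁴ = 1.1214 × 10⁻³, so Δρ ≈ 1.148 kg m⁻³.
N² = (g/ρ₀)·Δρ/Δz = g·(Δρ/ρ₀)/Δz = 9.8 × 1.1214 × 10⁻³ / 111 = 9.9006 × 10⁻⁵ s⁻².
N = √(9.9006 × 10⁻⁵) = 9.9502 × 10⁻³ rad s⁻¹ → T = 2π/N = 631.46 s = 10.524 min ≈ 10.5 min.

10.5 min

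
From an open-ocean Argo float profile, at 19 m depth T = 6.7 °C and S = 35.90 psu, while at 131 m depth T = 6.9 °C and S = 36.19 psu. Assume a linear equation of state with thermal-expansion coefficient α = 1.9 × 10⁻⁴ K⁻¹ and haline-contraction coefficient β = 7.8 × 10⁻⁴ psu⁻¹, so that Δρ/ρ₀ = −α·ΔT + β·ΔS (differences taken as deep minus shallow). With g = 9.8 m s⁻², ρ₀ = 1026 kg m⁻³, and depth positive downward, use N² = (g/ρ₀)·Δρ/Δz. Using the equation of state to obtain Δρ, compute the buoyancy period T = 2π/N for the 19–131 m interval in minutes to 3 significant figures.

ΔT = +0.2 K, ΔS = +0.29 psu (deep − shallow).
Δρ/ρ₀ = −αΔT + βΔS = -3.80 × 10⁻⁵ + 2.262 × 10⁻⁴ = 1.882 × 10⁻⁴, so Δρ ≈ 0.1931 kg m⁻³.
N² = (g/ρ₀)·Δρ/Δz = g·(Δρ/ρ₀)/Δz = 9.8 × 1.882 × 10⁻⁴ / 112 = 1.6467 × 10⁻⁵ s⁻².
N = √(1.6467 × 10⁻⁵) = 4.0580 × 10⁻³ rad s⁻¹ → T = 2π/N = 1.5483 × 10³ s = 25.805 min ≈ 25.8 min.

25.8 min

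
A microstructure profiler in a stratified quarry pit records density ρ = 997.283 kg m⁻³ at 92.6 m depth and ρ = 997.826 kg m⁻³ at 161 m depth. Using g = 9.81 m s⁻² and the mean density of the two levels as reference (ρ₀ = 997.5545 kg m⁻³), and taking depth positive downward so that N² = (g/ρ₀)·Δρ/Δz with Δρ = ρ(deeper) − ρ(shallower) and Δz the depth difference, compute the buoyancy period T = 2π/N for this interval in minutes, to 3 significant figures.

11.9 min

Δρ = 997.826 − 997.283 = 0.543 kg m⁻³ over Δz = 161 − 92.6 = 68.4 m.
N² = (9.81/997.5545) × (0.543/68.4) = 7.8069 × 10⁻⁵ s⁻².
N = √(7.8069 × 10⁻⁵) = 8.8357 × 10⁻³ rad s⁻¹, so T = 2π/N = 711.11 s = 11.852 min ≈ 11.9 min.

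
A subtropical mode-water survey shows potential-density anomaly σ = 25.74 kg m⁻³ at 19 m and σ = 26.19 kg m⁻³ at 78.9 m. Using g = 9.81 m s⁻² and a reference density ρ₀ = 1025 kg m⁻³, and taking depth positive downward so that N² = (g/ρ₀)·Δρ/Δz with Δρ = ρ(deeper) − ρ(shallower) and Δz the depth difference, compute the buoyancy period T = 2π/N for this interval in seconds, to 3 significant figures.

741 s

Δρ = 1026.19 − 1025.74 = 0.45 kg m⁻³ over Δz = 78.9 − 19 = 59.9 m.
N² = (9.81/1025) × (0.45/59.9) = 7.1900 × 10⁻⁵ s⁻².
N = √(7.1900 × 10⁻⁵) = 8.4794 × 10⁻³ rad s⁻¹, so T = 2π/N = 740.99 s ≈ 741 s.
Since Δρ > 0 the layer is stably stratified.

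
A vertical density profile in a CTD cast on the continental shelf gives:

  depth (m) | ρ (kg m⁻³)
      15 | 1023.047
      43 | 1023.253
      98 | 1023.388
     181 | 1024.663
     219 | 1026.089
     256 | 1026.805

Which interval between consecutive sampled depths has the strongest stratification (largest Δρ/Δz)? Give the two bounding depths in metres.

181–219 m

Compute the density gradient over each adjacent pair:
  15–43 m: Δρ/Δz = 0.206/28 = 7.4 × 10⁻³ kg m⁻⁴
  43–98 m: Δρ/Δz = 0.135/55 = 2.5 × 10⁻³ kg m⁻⁴
  98–181 m: Δρ/Δz = 1.275/83 = 0.015 kg m⁻⁴
  181–219 m: Δρ/Δz = 1.426/38 = 0.038 kg m⁻⁴
  219–256 m: Δρ/Δz = 0.716/37 = 0.019 kg m⁻⁴
The largest gradient is in the 181–219 m interval — the pycnocline.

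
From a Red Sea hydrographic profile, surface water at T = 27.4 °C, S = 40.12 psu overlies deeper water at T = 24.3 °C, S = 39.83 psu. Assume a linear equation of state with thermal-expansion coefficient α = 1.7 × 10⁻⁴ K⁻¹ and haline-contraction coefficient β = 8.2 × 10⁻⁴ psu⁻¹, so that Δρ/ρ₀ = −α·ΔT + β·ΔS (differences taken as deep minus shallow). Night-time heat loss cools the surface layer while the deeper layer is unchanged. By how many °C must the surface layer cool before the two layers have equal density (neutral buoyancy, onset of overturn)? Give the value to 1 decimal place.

Neutral buoyancy requires Δρ = 0, i.e. −α(T_deep − T_surf′) + β(S_deep − S_surf) = 0.
T_surf′ = T_deep − (β/α)·ΔS = 24.3 − (8.2 × 10⁻⁴/1.7 × 10⁻⁴)·(-0.29) = 25.699 °C.
Cooling required: 27.4 − (25.699) = 1.701 °C.

1.7 °C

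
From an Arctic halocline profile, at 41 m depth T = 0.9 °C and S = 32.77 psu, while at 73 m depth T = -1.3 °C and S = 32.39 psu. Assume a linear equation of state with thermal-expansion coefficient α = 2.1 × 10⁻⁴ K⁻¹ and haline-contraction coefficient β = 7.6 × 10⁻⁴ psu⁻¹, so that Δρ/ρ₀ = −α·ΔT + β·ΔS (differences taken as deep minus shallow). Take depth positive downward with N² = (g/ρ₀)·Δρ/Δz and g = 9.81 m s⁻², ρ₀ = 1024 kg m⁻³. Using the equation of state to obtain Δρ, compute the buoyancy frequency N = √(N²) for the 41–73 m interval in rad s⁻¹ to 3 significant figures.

7.29 × 10⁻³ rad s⁻¹

ΔT = -2.2 K, ΔS = -0.38 psu (deep − shallow).
Δρ/ρ₀ = −αΔT + βΔS = 4.62 × 10⁻⁴ − 2.888 × 10⁻⁴ = 1.732 × 10⁻⁴, so Δρ ≈ 0.1774 kg m⁻³.
N² = (g/ρ₀)·Δρ/Δz = g·(Δρ/ρ₀)/Δz = 9.81 × 1.732 × 10⁻⁴ / 32 = 5.3097 × 10⁻⁵ s⁻².
N = √(5.3097 × 10⁻⁵) = 7.2868 × 10⁻³ rad s⁻¹ ≈ 7.29 × 10⁻³ rad s⁻¹.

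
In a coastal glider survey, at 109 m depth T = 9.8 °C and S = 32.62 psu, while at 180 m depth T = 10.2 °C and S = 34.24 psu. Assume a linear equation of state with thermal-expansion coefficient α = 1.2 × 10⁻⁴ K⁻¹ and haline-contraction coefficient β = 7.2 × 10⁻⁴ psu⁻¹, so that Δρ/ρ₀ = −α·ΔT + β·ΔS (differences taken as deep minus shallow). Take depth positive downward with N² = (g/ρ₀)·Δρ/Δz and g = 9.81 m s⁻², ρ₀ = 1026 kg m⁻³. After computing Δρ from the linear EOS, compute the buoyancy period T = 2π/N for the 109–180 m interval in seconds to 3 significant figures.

505 s

ΔT = +0.4 K, ΔS = +1.62 psu (deep − shallow).
Δρ/ρ₀ = −αΔT + βΔS = -4.80 × 10⁻⁵ + 1.1664 × 10⁻³ = 1.1184 × 10⁻³, so Δρ ≈ 1.147 kg m⁻³.
N² = (g/ρ₀)·Δρ/Δz = g·(Δρ/ρ₀)/Δz = 9.81 × 1.1184 × 10⁻³ / 71 = 1.5453 × 10⁻⁴ s⁻².
N = √(1.5453 × 10⁻⁴) = 0.012431 rad s⁻¹ → T = 2π/N = 505.44 s ≈ 505 s.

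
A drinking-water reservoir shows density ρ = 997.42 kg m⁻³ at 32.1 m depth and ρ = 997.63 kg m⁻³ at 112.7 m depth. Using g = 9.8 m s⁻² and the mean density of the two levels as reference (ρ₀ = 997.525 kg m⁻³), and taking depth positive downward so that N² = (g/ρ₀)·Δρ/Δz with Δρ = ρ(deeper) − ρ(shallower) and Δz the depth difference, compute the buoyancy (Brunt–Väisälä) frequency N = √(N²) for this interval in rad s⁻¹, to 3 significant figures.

Δρ = 997.63 − 997.42 = 0.21 kg m⁻³ over Δz = 112.7 − 32.1 = 80.6 m.
N² = (9.8/997.525) × (0.21/80.6) = 2.5597 × 10⁻⁵ s⁻².
N = √(2.5597 × 10⁻⁵) = 5.0593 × 10⁻³ rad s⁻¹ ≈ 5.06 × 10⁻³ rad s⁻¹.

5.06 × 10⁻³ rad s⁻¹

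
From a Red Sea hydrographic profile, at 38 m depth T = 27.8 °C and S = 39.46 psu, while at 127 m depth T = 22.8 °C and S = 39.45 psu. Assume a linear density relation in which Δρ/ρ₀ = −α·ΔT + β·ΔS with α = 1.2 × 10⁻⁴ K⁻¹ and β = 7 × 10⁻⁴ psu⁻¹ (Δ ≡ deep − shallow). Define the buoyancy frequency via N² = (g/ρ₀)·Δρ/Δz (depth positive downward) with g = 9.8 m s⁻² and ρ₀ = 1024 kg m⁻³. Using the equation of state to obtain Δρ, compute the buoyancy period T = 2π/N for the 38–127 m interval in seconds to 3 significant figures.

778 s

ΔT = -5.0 K, ΔS = -0.01 psu (deep − shallow).
Δρ/ρ₀ = −αΔT + βΔS = 6.00 × 10⁻⁴ − 7.00 × 10⁻⁶ = 5.93 × 10⁻⁴, so Δρ ≈ 0.6072 kg m⁻³.
N² = (g/ρ₀)·Δρ/Δz = g·(Δρ/ρ₀)/Δz = 9.8 × 5.93 × 10⁻⁴ / 89 = 6.5297 × 10⁻⁵ s⁻².
N = √(6.5297 × 10⁻⁵) = 8.0807 × 10⁻³ rad s⁻¹ → T = 2π/N = 777.55 s ≈ 778 s.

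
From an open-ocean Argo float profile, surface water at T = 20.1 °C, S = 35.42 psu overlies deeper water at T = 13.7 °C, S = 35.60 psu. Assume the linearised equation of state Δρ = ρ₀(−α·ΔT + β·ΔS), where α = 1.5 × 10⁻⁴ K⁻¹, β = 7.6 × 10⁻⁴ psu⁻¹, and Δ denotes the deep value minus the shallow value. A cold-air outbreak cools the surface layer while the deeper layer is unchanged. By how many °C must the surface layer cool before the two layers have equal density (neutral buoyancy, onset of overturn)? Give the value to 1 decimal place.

Neutral buoyancy requires Δρ = 0, i.e. −α(T_deep − T_surf′) + β(S_deep − S_surf) = 0.
T_surf′ = T_deep − (β/α)·ΔS = 13.7 − (7.6 × 10⁻⁴/1.5 × 10⁻⁴)·(+0.18) = 12.788 °C.
Cooling required: 20.1 − (12.788) = 7.312 °C.

7.3 °C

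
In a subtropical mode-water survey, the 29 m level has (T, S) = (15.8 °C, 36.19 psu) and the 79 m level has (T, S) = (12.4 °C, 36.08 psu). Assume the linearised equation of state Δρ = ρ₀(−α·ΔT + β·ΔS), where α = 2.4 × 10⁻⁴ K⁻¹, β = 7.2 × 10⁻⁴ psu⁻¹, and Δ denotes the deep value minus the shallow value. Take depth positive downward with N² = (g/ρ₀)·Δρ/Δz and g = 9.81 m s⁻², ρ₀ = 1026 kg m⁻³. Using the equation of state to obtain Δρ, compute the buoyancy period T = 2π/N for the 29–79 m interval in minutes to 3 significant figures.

ΔT = -3.4 K, ΔS = -0.11 psu (deep − shallow).
Δρ/ρ₀ = −αΔT + βΔS = 8.16 × 10⁻⁴ − 7.92 × 10⁻⁵ = 7.368 × 10⁻⁴, so Δρ ≈ 0.7560 kg m⁻³.
N² = (g/ρ₀)·Δρ/Δz = g·(Δρ/ρ₀)/Δz = 9.81 × 7.368 × 10⁻⁴ / 50 = 1.4456 × 10⁻⁴ s⁻².
N = √(1.4456 × 10⁻⁴) = 0.012023 rad s⁻¹ → T = 2π/N = 522.60 s = 8.7100 min ≈ 8.71 min.

8.71 min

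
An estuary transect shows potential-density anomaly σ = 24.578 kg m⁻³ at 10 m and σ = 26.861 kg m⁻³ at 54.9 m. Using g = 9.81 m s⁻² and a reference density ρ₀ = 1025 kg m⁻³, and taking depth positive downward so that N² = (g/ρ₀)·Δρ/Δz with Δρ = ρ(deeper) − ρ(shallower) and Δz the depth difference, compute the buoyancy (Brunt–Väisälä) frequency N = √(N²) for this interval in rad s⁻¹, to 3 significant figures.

Δρ = 1026.861 − 1024.578 = 2.283 kg m⁻³ over Δz = 54.9 − 10 = 44.9 m.
N² = (9.81/1025) × (2.283/44.9) = 4.8664 × 10⁻⁴ s⁻².
N = √(4.8664 × 10⁻⁴) = 0.022060 rad s⁻¹ ≈ 0.0221 rad s⁻¹.
Since Δρ > 0 the layer is stably stratified.

0.0221 rad s⁻¹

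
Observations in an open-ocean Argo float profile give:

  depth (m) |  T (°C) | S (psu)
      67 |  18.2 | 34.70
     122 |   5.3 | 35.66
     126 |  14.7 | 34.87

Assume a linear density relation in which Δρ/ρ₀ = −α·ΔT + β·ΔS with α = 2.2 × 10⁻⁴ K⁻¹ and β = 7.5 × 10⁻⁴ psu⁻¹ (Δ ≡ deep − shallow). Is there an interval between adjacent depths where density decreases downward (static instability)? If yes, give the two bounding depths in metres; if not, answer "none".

Evaluate Δρ/ρ₀ = −αΔT + βΔS across each adjacent pair:
  67–122 m: −αΔT+βΔS = −(2.2 × 10⁻⁴)(-12.9)+(7.5 × 10⁻⁴)(+0.96) = 3.6 × 10⁻³ → stable
  122–126 m: −αΔT+βΔS = −(2.2 × 10⁻⁴)(+9.4)+(7.5 × 10⁻⁴)(-0.79) = -2.7 × 10⁻³ → UNSTABLE
The 122–126 m interval has Δρ < 0: lighter water underlies denser water.

122–126 m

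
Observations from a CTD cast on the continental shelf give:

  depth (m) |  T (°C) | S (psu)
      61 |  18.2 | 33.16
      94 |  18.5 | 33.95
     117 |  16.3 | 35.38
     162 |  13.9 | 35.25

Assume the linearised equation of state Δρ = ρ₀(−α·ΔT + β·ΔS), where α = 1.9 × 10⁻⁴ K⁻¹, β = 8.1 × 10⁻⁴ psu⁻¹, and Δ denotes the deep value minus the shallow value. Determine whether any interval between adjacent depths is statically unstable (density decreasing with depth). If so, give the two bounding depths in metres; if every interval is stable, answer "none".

Evaluate Δρ/ρ₀ = −αΔT + βΔS across each adjacent pair:
  61–94 m: −αΔT+βΔS = −(1.9 × 10⁻⁴)(+0.3)+(8.1 × 10⁻⁴)(+0.79) = 5.8 × 10⁻⁴ → stable
  94–117 m: −αΔT+βΔS = −(1.9 × 10⁻⁴)(-2.2)+(8.1 × 10⁻⁴)(+1.43) = 1.6 × 10⁻³ → stable
  117–162 m: −αΔT+βΔS = −(1.9 × 10⁻⁴)(-2.4)+(8.1 × 10⁻⁴)(-0.13) = 3.5 × 10⁻⁴ → stable
Every interval has Δρ > 0: the column is stably stratified throughout.

none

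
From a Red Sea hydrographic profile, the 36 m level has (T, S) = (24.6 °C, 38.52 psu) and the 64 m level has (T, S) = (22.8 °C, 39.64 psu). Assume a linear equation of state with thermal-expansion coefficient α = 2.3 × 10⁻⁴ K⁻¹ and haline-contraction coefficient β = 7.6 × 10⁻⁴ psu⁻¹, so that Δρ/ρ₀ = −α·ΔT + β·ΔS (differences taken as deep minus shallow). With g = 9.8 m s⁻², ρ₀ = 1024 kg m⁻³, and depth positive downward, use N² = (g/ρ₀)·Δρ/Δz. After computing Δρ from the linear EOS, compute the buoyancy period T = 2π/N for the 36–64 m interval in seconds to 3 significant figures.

ΔT = -1.8 K, ΔS = +1.12 psu (deep − shallow).
Δρ/ρ₀ = −αΔT + βΔS = 4.14 × 10⁻⁴ + 8.512 × 10⁻⁴ = 1.2652 × 10⁻³, so Δρ ≈ 1.296 kg m⁻³.
N² = (g/ρ₀)·Δρ/Δz = g·(Δρ/ρ₀)/Δz = 9.8 × 1.2652 × 10⁻³ / 28 = 4.4282 × 10⁻⁴ s⁻².
N = √(4.4282 × 10⁻⁴) = 0.021043 rad s⁻¹ → T = 2π/N = 298.59 s ≈ 299 s.

299 s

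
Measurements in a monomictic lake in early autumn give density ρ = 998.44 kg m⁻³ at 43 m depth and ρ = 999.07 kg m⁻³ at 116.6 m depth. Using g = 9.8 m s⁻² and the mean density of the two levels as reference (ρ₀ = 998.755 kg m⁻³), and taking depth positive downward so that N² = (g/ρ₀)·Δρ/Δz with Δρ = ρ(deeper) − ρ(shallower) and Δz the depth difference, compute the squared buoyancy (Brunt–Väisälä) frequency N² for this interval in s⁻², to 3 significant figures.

Δρ = 999.07 − 998.44 = 0.63 kg m⁻³ over Δz = 116.6 − 43 = 73.6 m.
N² = (9.8/998.755) × (0.63/73.6) = 8.3990 × 10⁻⁵ s⁻² ≈ 8.40 × 10⁻⁵ s⁻².
N² > 0, so the interval is statically stable.

8.40 × 10⁻⁵ s⁻²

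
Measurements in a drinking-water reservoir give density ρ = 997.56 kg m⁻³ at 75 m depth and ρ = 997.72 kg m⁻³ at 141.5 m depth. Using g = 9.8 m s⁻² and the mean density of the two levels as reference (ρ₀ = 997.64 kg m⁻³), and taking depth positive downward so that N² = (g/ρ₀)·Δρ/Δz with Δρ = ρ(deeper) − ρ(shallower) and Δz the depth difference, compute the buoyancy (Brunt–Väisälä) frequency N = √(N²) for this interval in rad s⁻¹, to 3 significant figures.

4.86 × 10⁻³ rad s⁻¹

Δρ = 997.72 − 997.56 = 0.16 kg m⁻³ over Δz = 141.5 − 75 = 66.5 m.
N² = (9.8/997.64) × (0.16/66.5) = 2.3635 × 10⁻⁵ s⁻².
N = √(2.3635 × 10⁻⁵) = 4.8616 × 10⁻³ rad s⁻¹ ≈ 4.86 × 10⁻³ rad s⁻¹.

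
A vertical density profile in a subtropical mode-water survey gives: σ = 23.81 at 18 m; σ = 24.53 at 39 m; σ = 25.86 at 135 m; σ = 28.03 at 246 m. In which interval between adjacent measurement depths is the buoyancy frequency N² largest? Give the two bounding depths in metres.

18–39 m

Compute the density gradient over each adjacent pair:
  18–39 m: Δρ/Δz = 0.72/21 = 0.034 kg m⁻⁴
  39–135 m: Δρ/Δz = 1.33/96 = 0.014 kg m⁻⁴
  135–246 m: Δρ/Δz = 2.17/111 = 0.020 kg m⁻⁴
The largest gradient is in the 18–39 m interval — the pycnocline.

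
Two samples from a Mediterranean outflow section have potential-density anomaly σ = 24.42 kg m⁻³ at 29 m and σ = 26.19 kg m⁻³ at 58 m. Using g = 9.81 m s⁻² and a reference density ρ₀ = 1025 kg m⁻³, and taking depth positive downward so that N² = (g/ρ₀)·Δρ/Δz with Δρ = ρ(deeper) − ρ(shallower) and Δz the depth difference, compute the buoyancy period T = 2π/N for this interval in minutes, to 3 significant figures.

4.33 min

Δρ = 1026.19 − 1024.42 = 1.77 kg m⁻³ over Δz = 58 − 29 = 29 m.
N² = (9.81/1025) × (1.77/29) = 5.8414 × 10⁻⁴ s⁻².
N = √(5.8414 × 10⁻⁴) = 0.024169 rad s⁻¹, so T = 2π/N = 259.97 s = 4.3328 min ≈ 4.33 min.
N² > 0, so the interval is statically stable.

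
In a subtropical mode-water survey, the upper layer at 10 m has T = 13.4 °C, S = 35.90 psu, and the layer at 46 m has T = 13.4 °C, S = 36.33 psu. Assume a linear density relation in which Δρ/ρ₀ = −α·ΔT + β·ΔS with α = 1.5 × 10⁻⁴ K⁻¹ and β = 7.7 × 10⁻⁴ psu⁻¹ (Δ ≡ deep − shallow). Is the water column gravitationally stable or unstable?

stable

ΔT = 13.4 − 13.4 = +0.0 K and ΔS = 36.33 − 35.90 = +0.43 psu (deep − shallow).
−αΔT = 0; βΔS = 3.311 × 10⁻⁴; sum Δρ/ρ₀ = 3.311 × 10⁻⁴.
Δρ/ρ₀ > 0, so Δρ > 0: deeper water is denser → statically stable.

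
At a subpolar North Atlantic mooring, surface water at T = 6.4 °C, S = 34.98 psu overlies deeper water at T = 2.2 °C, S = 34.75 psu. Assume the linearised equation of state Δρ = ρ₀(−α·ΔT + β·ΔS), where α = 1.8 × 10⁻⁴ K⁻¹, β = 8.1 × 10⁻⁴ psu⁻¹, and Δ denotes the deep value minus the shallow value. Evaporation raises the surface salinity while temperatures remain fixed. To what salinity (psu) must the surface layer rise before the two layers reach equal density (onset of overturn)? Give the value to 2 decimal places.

35.68 psu

Neutral buoyancy requires −α(T_deep − T_surf) + β(S_deep − S_surf′) = 0.
S_surf′ = S_deep − (α/β)·ΔT = 34.75 − (1.8 × 10⁻⁴/8.1 × 10⁻⁴)·(-4.2) = 35.6833 psu.
Increase required: 35.6833 − 34.98 = 0.7033 psu.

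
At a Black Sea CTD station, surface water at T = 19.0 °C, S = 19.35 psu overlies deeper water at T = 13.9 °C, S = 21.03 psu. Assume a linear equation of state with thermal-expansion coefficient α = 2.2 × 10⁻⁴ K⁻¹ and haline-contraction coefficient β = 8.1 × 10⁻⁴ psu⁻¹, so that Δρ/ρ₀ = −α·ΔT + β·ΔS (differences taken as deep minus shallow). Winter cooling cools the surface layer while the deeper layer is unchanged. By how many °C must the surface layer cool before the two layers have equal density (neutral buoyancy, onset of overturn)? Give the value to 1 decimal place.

11.3 °C

Neutral buoyancy requires Δρ = 0, i.e. −α(T_deep − T_surf′) + β(S_deep − S_surf) = 0.
T_surf′ = T_deep − (β/α)·ΔS = 13.9 − (8.1 × 10⁻⁴/2.2 × 10⁻⁴)·(+1.68) = 7.715 °C.
Cooling required: 19.0 − (7.715) = 11.285 °C.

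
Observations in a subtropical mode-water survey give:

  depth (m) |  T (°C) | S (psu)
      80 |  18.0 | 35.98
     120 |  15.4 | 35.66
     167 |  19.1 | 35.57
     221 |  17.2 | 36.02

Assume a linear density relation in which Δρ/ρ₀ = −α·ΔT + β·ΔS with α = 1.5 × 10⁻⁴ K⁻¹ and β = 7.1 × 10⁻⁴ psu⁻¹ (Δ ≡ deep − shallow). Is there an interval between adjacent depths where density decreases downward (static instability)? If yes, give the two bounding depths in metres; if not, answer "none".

120–167 m

Evaluate Δρ/ρ₀ = −αΔT + βΔS across each adjacent pair:
  80–120 m: −αΔT+βΔS = −(1.5 × 10⁻⁴)(-2.6)+(7.1 × 10⁻⁴)(-0.32) = 1.6 × 10⁻⁴ → stable
  120–167 m: −αΔT+βΔS = −(1.5 × 10⁻⁴)(+3.7)+(7.1 × 10⁻⁴)(-0.09) = -6.2 × 10⁻⁴ → UNSTABLE
  167–221 m: −αΔT+βΔS = −(1.5 × 10⁻⁴)(-1.9)+(7.1 × 10⁻⁴)(+0.45) = 6.0 × 10⁻⁴ → stable
The 120–167 m interval has Δρ < 0: lighter water underlies denser water.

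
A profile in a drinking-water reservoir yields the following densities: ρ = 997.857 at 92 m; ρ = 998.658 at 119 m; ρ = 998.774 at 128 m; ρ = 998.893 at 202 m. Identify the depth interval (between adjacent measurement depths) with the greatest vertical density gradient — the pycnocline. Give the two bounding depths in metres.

Compute the density gradient over each adjacent pair:
  92–119 m: Δρ/Δz = 0.801/27 = 0.030 kg m⁻⁴
  119–128 m: Δρ/Δz = 0.116/9 = 0.013 kg m⁻⁴
  128–202 m: Δρ/Δz = 0.119/74 = 1.6 × 10⁻³ kg m⁻⁴
The largest gradient is in the 92–119 m interval — the pycnocline.

92–119 m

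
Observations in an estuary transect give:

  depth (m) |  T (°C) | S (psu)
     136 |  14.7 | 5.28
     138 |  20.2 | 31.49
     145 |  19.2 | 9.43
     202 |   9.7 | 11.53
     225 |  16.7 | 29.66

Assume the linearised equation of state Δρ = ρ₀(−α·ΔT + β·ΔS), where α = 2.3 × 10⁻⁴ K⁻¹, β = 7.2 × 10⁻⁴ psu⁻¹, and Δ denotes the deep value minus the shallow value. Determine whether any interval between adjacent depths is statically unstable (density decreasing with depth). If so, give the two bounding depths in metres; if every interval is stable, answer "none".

138–145 m

Evaluate Δρ/ρ₀ = −αΔT + βΔS across each adjacent pair:
  136–138 m: −αΔT+βΔS = −(2.3 × 10⁻⁴)(+5.5)+(7.2 × 10⁻⁴)(+26.21) = 0.018 → stable
  138–145 m: −αΔT+βΔS = −(2.3 × 10⁻⁴)(-1.0)+(7.2 × 10⁻⁴)(-22.06) = -0.016 → UNSTABLE
  145–202 m: −αΔT+βΔS = −(2.3 × 10⁻⁴)(-9.5)+(7.2 × 10⁻⁴)(+2.10) = 3.7 × 10⁻³ → stable
  202–225 m: −αΔT+βΔS = −(2.3 × 10⁻⁴)(+7.0)+(7.2 × 10⁻⁴)(+18.13) = 0.011 → stable
The 138–145 m interval has Δρ < 0: lighter water underlies denser water.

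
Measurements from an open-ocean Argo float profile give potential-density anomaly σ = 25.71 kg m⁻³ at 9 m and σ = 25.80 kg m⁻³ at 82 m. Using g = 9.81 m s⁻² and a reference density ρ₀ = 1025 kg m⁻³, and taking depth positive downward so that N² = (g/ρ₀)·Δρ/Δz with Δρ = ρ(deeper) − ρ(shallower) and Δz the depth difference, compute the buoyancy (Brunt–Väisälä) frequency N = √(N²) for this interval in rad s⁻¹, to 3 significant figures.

Δρ = 1025.80 − 1025.71 = 0.09 kg m⁻³ over Δz = 82 − 9 = 73 m.
N² = (9.81/1025) × (0.09/73) = 1.1800 × 10⁻⁵ s⁻².
N = √(1.1800 × 10⁻⁵) = 3.4351 × 10⁻³ rad s⁻¹ ≈ 3.44 × 10⁻³ rad s⁻¹.

3.44 × 10⁻³ rad s⁻¹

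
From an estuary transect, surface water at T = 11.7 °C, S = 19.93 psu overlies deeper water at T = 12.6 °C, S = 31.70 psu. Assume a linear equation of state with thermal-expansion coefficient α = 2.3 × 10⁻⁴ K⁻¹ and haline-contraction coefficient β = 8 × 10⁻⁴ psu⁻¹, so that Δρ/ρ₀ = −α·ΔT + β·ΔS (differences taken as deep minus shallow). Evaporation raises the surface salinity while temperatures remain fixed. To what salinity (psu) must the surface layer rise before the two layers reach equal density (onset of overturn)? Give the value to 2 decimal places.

31.44 psu

Neutral buoyancy requires −α(T_deep − T_surf) + β(S_deep − S_surf′) = 0.
S_surf′ = S_deep − (α/β)·ΔT = 31.70 − (2.3 × 10⁻⁴/8 × 10⁻⁴)·(+0.9) = 31.4413 psu.
Increase required: 31.4413 − 19.93 = 11.5113 psu.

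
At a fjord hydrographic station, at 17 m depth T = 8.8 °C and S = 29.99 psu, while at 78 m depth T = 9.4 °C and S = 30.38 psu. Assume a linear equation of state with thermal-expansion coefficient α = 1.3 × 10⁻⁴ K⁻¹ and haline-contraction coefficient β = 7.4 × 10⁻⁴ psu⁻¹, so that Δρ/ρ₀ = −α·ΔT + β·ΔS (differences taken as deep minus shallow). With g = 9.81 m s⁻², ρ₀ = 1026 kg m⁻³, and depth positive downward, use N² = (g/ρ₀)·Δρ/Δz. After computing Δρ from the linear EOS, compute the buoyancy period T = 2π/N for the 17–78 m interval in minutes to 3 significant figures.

ΔT = +0.6 K, ΔS = +0.39 psu (deep − shallow).
Δρ/ρ₀ = −αΔT + βΔS = -7.80 × 10⁻⁵ + 2.886 × 10⁻⁴ = 2.106 × 10⁻⁴, so Δρ ≈ 0.2161 kg m⁻³.
N² = (g/ρ₀)·Δρ/Δz = g·(Δρ/ρ₀)/Δz = 9.81 × 2.106 × 10⁻⁴ / 61 = 3.3869 × 10⁻⁵ s⁻².
N = √(3.3869 × 10⁻⁵) = 5.8197 × 10⁻³ rad s⁻¹ → T = 2π/N = 1.0796 × 10³ s = 17.993 min ≈ 18.0 min.

18.0 min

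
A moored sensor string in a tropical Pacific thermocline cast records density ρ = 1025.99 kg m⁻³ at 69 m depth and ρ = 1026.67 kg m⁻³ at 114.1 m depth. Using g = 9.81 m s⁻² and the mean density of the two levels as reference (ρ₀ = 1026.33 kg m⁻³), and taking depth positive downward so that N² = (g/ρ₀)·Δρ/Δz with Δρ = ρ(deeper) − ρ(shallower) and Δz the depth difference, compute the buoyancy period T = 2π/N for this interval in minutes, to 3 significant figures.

Δρ = 1026.67 − 1025.99 = 0.68 kg m⁻³ over Δz = 114.1 − 69 = 45.1 m.
N² = (9.81/1026.33) × (0.68/45.1) = 1.4412 × 10⁻⁴ s⁻².
N = √(1.4412 × 10⁻⁴) = 0.012005 rad s⁻¹, so T = 2π/N = 523.38 s = 8.7230 min ≈ 8.72 min.
A positive N² confirms static stability across the interval.

8.72 min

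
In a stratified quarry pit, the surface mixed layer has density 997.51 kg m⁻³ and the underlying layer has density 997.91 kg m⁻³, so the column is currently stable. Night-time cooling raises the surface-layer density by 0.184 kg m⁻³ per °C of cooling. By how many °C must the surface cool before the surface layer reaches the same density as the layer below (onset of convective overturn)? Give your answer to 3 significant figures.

2.17 °C

Density deficit of the surface layer: 997.91 − 997.51 = 0.4 kg m⁻³.
Required change = 0.4 / 0.184 = 2.17 °C.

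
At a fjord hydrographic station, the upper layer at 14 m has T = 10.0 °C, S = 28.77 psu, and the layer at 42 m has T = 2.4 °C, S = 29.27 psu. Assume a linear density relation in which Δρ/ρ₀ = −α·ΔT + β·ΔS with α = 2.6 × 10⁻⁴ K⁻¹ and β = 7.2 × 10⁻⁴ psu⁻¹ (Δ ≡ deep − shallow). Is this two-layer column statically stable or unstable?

stable

ΔT = 2.4 − 10.0 = -7.6 K and ΔS = 29.27 − 28.77 = +0.50 psu (deep − shallow).
−αΔT = 1.976 × 10⁻³; βΔS = 3.60 × 10⁻⁴; sum Δρ/ρ₀ = 2.336 × 10⁻³.
Δρ/ρ₀ > 0, so Δρ > 0: deeper water is denser → statically stable.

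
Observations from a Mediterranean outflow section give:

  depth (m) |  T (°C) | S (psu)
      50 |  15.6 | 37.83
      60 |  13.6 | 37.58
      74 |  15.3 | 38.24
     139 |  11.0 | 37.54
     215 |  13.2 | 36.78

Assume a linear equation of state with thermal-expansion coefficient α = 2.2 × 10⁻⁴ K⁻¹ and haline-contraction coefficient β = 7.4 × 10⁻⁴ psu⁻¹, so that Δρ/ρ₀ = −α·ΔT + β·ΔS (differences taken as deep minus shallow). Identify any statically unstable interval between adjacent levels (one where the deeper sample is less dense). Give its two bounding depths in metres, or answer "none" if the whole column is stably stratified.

Evaluate Δρ/ρ₀ = −αΔT + βΔS across each adjacent pair:
  50–60 m: −αΔT+βΔS = −(2.2 × 10⁻⁴)(-2.0)+(7.4 × 10⁻⁴)(-0.25) = 2.6 × 10⁻⁴ → stable
  60–74 m: −αΔT+βΔS = −(2.2 × 10⁻⁴)(+1.7)+(7.4 × 10⁻⁴)(+0.66) = 1.1 × 10⁻⁴ → stable
  74–139 m: −αΔT+βΔS = −(2.2 × 10⁻⁴)(-4.3)+(7.4 × 10⁻⁴)(-0.70) = 4.3 × 10⁻⁴ → stable
  139–215 m: −αΔT+βΔS = −(2.2 × 10⁻⁴)(+2.2)+(7.4 × 10⁻⁴)(-0.76) = -1.0 × 10⁻³ → UNSTABLE
The 139–215 m interval has Δρ < 0: lighter water underlies denser water.

139–215 m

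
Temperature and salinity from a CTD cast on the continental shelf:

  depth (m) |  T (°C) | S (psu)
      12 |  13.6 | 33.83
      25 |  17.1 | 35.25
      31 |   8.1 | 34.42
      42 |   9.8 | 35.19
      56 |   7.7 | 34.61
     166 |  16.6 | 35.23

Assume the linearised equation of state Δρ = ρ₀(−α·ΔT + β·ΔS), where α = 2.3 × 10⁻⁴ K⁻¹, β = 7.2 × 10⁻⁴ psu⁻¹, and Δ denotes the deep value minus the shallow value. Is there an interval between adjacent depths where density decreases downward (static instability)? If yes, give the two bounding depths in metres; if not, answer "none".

56–166 m

Evaluate Δρ/ρ₀ = −αΔT + βΔS across each adjacent pair:
  12–25 m: −αΔT+βΔS = −(2.3 × 10⁻⁴)(+3.5)+(7.2 × 10⁻⁴)(+1.42) = 2.2 × 10⁻⁴ → stable
  25–31 m: −αΔT+βΔS = −(2.3 × 10⁻⁴)(-9.0)+(7.2 × 10⁻⁴)(-0.83) = 1.5 × 10⁻³ → stable
  31–42 m: −αΔT+βΔS = −(2.3 × 10⁻⁴)(+1.7)+(7.2 × 10⁻⁴)(+0.77) = 1.6 × 10⁻⁴ → stable
  42–56 m: −αΔT+βΔS = −(2.3 × 10⁻⁴)(-2.1)+(7.2 × 10⁻⁴)(-0.58) = 6.5 × 10⁻⁵ → stable
  56–166 m: −αΔT+βΔS = −(2.3 × 10⁻⁴)(+8.9)+(7.2 × 10⁻⁴)(+0.62) = -1.6 × 10⁻³ → UNSTABLE
The 56–166 m interval has Δρ < 0: lighter water underlies denser water.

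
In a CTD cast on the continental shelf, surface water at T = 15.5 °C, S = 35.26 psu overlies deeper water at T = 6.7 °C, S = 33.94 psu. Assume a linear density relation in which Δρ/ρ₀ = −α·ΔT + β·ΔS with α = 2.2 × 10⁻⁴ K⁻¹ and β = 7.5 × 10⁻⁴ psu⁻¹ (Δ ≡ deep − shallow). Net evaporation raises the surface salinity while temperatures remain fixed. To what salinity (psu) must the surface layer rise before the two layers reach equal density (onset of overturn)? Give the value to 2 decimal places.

36.52 psu

Neutral buoyancy requires −α(T_deep − T_surf) + β(S_deep − S_surf′) = 0.
S_surf′ = S_deep − (α/β)·ΔT = 33.94 − (2.2 × 10⁻⁴/7.5 × 10⁻⁴)·(-8.8) = 36.5213 psu.
Increase required: 36.5213 − 35.26 = 1.2613 psu.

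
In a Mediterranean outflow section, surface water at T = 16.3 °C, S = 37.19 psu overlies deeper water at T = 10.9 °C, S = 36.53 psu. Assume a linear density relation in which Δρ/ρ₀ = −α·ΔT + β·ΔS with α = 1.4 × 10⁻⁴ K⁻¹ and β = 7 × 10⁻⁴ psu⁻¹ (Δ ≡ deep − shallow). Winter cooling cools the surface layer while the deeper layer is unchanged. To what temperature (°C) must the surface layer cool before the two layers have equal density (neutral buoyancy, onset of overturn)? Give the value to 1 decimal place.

Neutral buoyancy requires Δρ = 0, i.e. −α(T_deep − T_surf′) + β(S_deep − S_surf) = 0.
T_surf′ = T_deep − (β/α)·ΔS = 10.9 − (7 × 10⁻⁴/1.4 × 10⁻⁴)·(-0.66) = 14.200 °C.
Cooling required: 16.3 − (14.200) = 2.100 °C.

14.2 °C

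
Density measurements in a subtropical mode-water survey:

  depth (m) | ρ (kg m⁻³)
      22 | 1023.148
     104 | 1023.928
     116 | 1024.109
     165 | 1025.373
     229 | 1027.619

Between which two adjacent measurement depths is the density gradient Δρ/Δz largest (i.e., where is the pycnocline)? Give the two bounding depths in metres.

Compute the density gradient over each adjacent pair:
  22–104 m: Δρ/Δz = 0.780/82 = 9.5 × 10⁻³ kg m⁻⁴
  104–116 m: Δρ/Δz = 0.181/12 = 0.015 kg m⁻⁴
  116–165 m: Δρ/Δz = 1.264/49 = 0.026 kg m⁻⁴
  165–229 m: Δρ/Δz = 2.246/64 = 0.035 kg m⁻⁴
The largest gradient is in the 165–229 m interval — the pycnocline.

165–229 m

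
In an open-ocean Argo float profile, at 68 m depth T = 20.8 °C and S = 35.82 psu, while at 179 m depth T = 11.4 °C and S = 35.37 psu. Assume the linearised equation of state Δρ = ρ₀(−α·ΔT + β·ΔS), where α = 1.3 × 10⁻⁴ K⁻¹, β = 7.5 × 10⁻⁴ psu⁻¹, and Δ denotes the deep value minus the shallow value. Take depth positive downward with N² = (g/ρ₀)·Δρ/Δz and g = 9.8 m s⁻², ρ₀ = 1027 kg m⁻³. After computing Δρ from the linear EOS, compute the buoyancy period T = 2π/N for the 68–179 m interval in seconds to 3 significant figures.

ΔT = -9.4 K, ΔS = -0.45 psu (deep − shallow).
Δρ/ρ₀ = −αΔT + βΔS = 1.222 × 10⁻³ − 3.375 × 10⁻⁴ = 8.845 × 10⁻⁴, so Δρ ≈ 0.9084 kg m⁻³.
N² = (g/ρ₀)·Δρ/Δz = g·(Δρ/ρ₀)/Δz = 9.8 × 8.845 × 10⁻⁴ / 111 = 7.8091 × 10⁻⁵ s⁻².
N = √(7.8091 × 10⁻⁵) = 8.8369 × 10⁻³ rad s⁻¹ → T = 2π/N = 711.02 s ≈ 711 s.

711 s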